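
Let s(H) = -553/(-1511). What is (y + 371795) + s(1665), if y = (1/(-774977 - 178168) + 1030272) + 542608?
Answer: 2800725536181799/1440202095 ≈ 1.9447e+6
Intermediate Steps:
y = 1499182707599/953145 (y = (1/(-953145) + 1030272) + 542608 = (-1/953145 + 1030272) + 542608 = 981998605439/953145 + 542608 = 1499182707599/953145 ≈ 1.5729e+6)
s(H) = 553/1511 (s(H) = -553*(-1/1511) = 553/1511)
(y + 371795) + s(1665) = (1499182707599/953145 + 371795) + 553/1511 = 1853557252874/953145 + 553/1511 = 2800725536181799/1440202095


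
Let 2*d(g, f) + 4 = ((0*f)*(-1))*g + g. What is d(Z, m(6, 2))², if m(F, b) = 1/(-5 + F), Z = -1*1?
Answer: 25/4 ≈ 6.2500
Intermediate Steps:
Z = -1
d(g, f) = -2 + g/2 (d(g, f) = -2 + (((0*f)*(-1))*g + g)/2 = -2 + ((0*(-1))*g + g)/2 = -2 + (0*g + g)/2 = -2 + (0 + g)/2 = -2 + g/2)
d(Z, m(6, 2))² = (-2 + (½)*(-1))² = (-2 - ½)² = (-5/2)² = 25/4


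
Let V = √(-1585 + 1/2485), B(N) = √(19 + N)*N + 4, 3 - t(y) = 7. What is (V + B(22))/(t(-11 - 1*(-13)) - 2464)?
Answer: -1/617 - 11*√41/1234 - 3*I*√271881365/3066490 ≈ -0.058699 - 0.016131*I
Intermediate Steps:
t(y) = -4 (t(y) = 3 - 1*7 = 3 - 7 = -4)
B(N) = 4 + N*√(19 + N) (B(N) = N*√(19 + N) + 4 = 4 + N*√(19 + N))
V = 6*I*√271881365/2485 (V = √(-1585 + 1/2485) = √(-3938724/2485) = 6*I*√271881365/2485 ≈ 39.812*I)
(V + B(22))/(t(-11 - 1*(-13)) - 2464) = (6*I*√271881365/2485 + (4 + 22*√(19 + 22)))/(-4 - 2464) = (6*I*√271881365/2485 + (4 + 22*√41))/(-2468) = (4 + 22*√41 + 6*I*√271881365/2485)*(-1/2468) = -1/617 - 11*√41/1234 - 3*I*√271881365/3066490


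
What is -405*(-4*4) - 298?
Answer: 6182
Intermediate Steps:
-405*(-4*4) - 298 = -(-6480) - 298 = -405*(-16) - 298 = 6480 - 298 = 6182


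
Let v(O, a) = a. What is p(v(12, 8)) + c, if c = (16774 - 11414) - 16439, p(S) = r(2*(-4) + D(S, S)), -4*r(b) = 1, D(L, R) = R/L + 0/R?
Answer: -44317/4 ≈ -11079.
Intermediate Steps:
D(L, R) = R/L (D(L, R) = R/L + 0 = R/L)
r(b) = -¼ (r(b) = -¼*1 = -¼)
p(S) = -¼
c = -11079 (c = 5360 - 16439 = -11079)
p(v(12, 8)) + c = -¼ - 11079 = -44317/4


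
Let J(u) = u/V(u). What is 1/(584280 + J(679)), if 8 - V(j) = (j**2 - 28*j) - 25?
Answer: 441996/258249422201 ≈ 1.7115e-6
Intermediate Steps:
V(j) = 33 - j**2 + 28*j (V(j) = 8 - ((j**2 - 28*j) - 25) = 8 - (-25 + j**2 - 28*j) = 8 + (25 - j**2 + 28*j) = 33 - j**2 + 28*j)
J(u) = u/(33 - u**2 + 28*u)
1/(584280 + J(679)) = 1/(584280 + 679/(33 - 1*679**2 + 28*679)) = 1/(584280 + 679/(33 - 1*461041 + 19012)) = 1/(584280 + 679/(33 - 461041 + 19012)) = 1/(584280 + 679/(-441996)) = 1/(584280 + 679*(-1/441996)) = 1/(584280 - 679/441996) = 1/(258249422201/441996) = 441996/258249422201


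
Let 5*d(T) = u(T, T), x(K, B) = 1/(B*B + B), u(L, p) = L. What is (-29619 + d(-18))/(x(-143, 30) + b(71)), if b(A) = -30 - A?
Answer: 27549018/93929 ≈ 293.30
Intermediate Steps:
x(K, B) = 1/(B + B²) (x(K, B) = 1/(B² + B) = 1/(B + B²))
d(T) = T/5
(-29619 + d(-18))/(x(-143, 30) + b(71)) = (-29619 + (⅕)*(-18))/(1/(30*(1 + 30)) + (-30 - 1*71)) = (-29619 - 18/5)/((1/30)/31 + (-30 - 71)) = -148113/(5*((1/30)*(1/31) - 101)) = -148113/(5*(1/930 - 101)) = -148113/(5*(-93929/930)) = -148113/5*(-930/93929) = 27549018/93929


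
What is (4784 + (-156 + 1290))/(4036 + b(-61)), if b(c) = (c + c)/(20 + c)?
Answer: 121319/82799 ≈ 1.4652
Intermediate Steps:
b(c) = 2*c/(20 + c) (b(c) = (2*c)/(20 + c) = 2*c/(20 + c))
(4784 + (-156 + 1290))/(4036 + b(-61)) = (4784 + (-156 + 1290))/(4036 + 2*(-61)/(20 - 61)) = (4784 + 1134)/(4036 + 2*(-61)/(-41)) = 5918/(4036 + 2*(-61)*(-1/41)) = 5918/(4036 + 122/41) = 5918/(165598/41) = 5918*(41/165598) = 121319/82799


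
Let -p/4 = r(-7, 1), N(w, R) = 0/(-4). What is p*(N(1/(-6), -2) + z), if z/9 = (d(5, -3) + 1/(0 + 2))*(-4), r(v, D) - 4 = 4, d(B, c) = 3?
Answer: 4032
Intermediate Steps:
r(v, D) = 8 (r(v, D) = 4 + 4 = 8)
z = -126 (z = 9*((3 + 1/(0 + 2))*(-4)) = 9*((3 + 1/2)*(-4)) = 9*((7/2)*(-4)) = 9*(-14) = -126)
N(w, R) = 0 (N(w, R) = 0*(-1/4) = 0)
p = -32 (p = -4*8 = -32)
p*(N(1/(-6), -2) + z) = -32*(0 - 126) = -32*(-126) = 4032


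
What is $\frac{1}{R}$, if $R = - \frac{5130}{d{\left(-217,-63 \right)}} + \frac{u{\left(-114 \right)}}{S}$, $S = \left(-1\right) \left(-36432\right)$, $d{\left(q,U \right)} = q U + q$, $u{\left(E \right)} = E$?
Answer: $- \frac{40846344}{15702493} \approx -2.6013$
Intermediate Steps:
$d{\left(q,U \right)} = q + U q$ ($d{\left(q,U \right)} = U q + q = q + U q$)
$S = 36432$
$R = - \frac{15702493}{40846344}$ ($R = - \frac{5130}{\left(-217\right) \left(1 - 63\right)} - \frac{114}{36432} = - \frac{5130}{\left(-217\right) \left(-62\right)} - \frac{19}{6072} = - \frac{5130}{13454} - \frac{19}{6072} = \left(-5130\right) \frac{1}{13454} - \frac{19}{6072} = - \frac{2565}{6727} - \frac{19}{6072} = - \frac{15702493}{40846344} \approx -0.38443$)
$\frac{1}{R} = \frac{1}{- \frac{15702493}{40846344}} = - \frac{40846344}{15702493}$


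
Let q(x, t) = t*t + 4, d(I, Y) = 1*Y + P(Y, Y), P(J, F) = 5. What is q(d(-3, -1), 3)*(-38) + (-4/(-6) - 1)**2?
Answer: -4445/9 ≈ -493.89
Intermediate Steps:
d(I, Y) = 5 + Y (d(I, Y) = 1*Y + 5 = Y + 5 = 5 + Y)
q(x, t) = 4 + t**2 (q(x, t) = t**2 + 4 = 4 + t**2)
q(d(-3, -1), 3)*(-38) + (-4/(-6) - 1)**2 = (4 + 3**2)*(-38) + (-4/(-6) - 1)**2 = (4 + 9)*(-38) + (-4*(-1/6) - 1)**2 = 13*(-38) + (2/3 - 1)**2 = -494 + (-1/3)**2 = -494 + 1/9 = -4445/9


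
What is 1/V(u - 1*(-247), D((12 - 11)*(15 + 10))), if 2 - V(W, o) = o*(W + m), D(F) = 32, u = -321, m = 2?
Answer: 1/2306 ≈ 0.00043365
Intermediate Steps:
V(W, o) = 2 - o*(2 + W) (V(W, o) = 2 - o*(W + 2) = 2 - o*(2 + W))
1/V(u - 1*(-247), D((12 - 11)*(15 + 10))) = 1/(2 - 2*32 - 1*(-321 - 1*(-247))*32) = 1/(2 - 64 - 1*(-321 + 247)*32) = 1/(2 - 64 - 1*(-74)*32) = 1/(2 - 64 + 2368) = 1/2306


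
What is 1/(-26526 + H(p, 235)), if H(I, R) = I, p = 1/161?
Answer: -161/4270685 ≈ -3.7699e-5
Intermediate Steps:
p = 1/161 ≈ 0.0062112
1/(-26526 + H(p, 235)) = 1/(-26526 + 1/161) = 1/(-4270685/161) = -161/4270685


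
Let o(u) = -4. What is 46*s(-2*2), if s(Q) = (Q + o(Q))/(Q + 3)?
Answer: 368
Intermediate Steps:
s(Q) = (-4 + Q)/(3 + Q) (s(Q) = (Q - 4)/(Q + 3) = (-4 + Q)/(3 + Q))
46*s(-2*2) = 46*((-4 - 2*2)/(3 - 2*2)) = 46*((-4 - 4)/(3 - 4)) = 46*(-8/(-1)) = 46*(-1*(-8)) = 46*8 = 368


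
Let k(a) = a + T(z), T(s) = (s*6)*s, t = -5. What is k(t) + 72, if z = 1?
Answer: 73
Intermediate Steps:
T(s) = 6*s**2 (T(s) = (6*s)*s = 6*s**2)
k(a) = 6 + a (k(a) = a + 6*1**2 = a + 6*1 = a + 6 = 6 + a)
k(t) + 72 = (6 - 5) + 72 = 1 + 72 = 73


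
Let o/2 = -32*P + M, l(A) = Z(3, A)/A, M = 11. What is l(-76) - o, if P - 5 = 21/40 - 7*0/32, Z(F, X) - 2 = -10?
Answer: 31512/95 ≈ 331.71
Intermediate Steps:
Z(F, X) = -8 (Z(F, X) = 2 - 10 = -8)
l(A) = -8/A
P = 221/40 (P = 5 + (21/40 - 7*0/32) = 5 + (21*(1/40) + 0*(1/32)) = 5 + (21/40 + 0) = 5 + 21/40 = 221/40 ≈ 5.5250)
o = -1658/5 (o = 2*(-32*221/40 + 11) = 2*(-884/5 + 11) = 2*(-829/5) = -1658/5 ≈ -331.60)
l(-76) - o = -8/(-76) - 1*(-1658/5) = -8*(-1/76) + 1658/5 = 2/19 + 1658/5 = 31512/95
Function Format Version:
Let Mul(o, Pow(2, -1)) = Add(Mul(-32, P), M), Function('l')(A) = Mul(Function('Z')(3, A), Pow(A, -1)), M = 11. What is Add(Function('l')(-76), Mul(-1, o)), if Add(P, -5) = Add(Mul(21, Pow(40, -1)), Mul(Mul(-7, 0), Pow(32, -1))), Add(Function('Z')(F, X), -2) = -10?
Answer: Rational(31512, 95) ≈ 331.71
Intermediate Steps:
Function('Z')(F, X) = -8 (Function('Z')(F, X) = Add(2, -10) = -8)
Function('l')(A) = Mul(-8, Pow(A, -1))
P = Rational(221, 40) (P = Add(5, Add(Mul(21, Pow(40, -1)), Mul(Mul(-7, 0), Pow(32, -1)))) = Add(5, Add(Mul(21, Rational(1, 40)), Mul(0, Rational(1, 32)))) = Add(5, Add(Rational(21, 40), 0)) = Add(5, Rational(21, 40)) = Rational(221, 40) ≈ 5.5250)
o = Rational(-1658, 5) (o = Mul(2, Add(Mul(-32, Rational(221, 40)), 11)) = Mul(2, Add(Rational(-884, 5), 11)) = Mul(2, Rational(-829, 5)) = Rational(-1658, 5) ≈ -331.60)
Add(Function('l')(-76), Mul(-1, o)) = Add(Mul(-8, Pow(-76, -1)), Mul(-1, Rational(-1658, 5))) = Add(Mul(-8, Rational(-1, 76)), Rational(1658, 5)) = Add(Rational(2, 19), Rational(1658, 5)) = Rational(31512, 95)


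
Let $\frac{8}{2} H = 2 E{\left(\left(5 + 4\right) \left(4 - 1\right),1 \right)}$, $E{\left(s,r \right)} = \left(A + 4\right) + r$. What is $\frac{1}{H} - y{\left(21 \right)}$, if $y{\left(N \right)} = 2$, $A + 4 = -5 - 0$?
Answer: $- \frac{5}{2} \approx -2.5$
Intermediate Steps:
$A = -9$ ($A = -4 - 5 = -9$)
$E{\left(s,r \right)} = -5 + r$ ($E{\left(s,r \right)} = \left(-9 + 4\right) + r = -5 + r$)
$H = -2$ ($H = \frac{2 \left(-5 + 1\right)}{4} = \frac{2 \left(-4\right)}{4} = \frac{1}{4} \left(-8\right) = -2$)
$\frac{1}{H} - y{\left(21 \right)} = \frac{1}{-2} - 2 = - \frac{1}{2} - 2 = - \frac{5}{2}$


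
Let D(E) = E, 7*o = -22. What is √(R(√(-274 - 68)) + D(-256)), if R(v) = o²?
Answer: 6*I*√335/7 ≈ 15.688*I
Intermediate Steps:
o = -22/7 (o = (⅐)*(-22) = -22/7 ≈ -3.1429)
R(v) = 484/49 (R(v) = (-22/7)² = 484/49)
√(R(√(-274 - 68)) + D(-256)) = √(484/49 - 256) = √(-12060/49) = 6*I*√335/7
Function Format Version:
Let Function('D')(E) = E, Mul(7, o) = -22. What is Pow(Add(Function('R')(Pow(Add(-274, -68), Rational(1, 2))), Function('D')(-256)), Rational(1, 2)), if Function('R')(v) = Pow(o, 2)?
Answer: Mul(Rational(6, 7), I, Pow(335, Rational(1, 2))) ≈ Mul(15.688, I)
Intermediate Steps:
o = Rational(-22, 7) (o = Mul(Rational(1, 7), -22) = Rational(-22, 7) ≈ -3.1429)
Function('R')(v) = Rational(484, 49) (Function('R')(v) = Pow(Rational(-22, 7), 2) = Rational(484, 49))
Pow(Add(Function('R')(Pow(Add(-274, -68), Rational(1, 2))), Function('D')(-256)), Rational(1, 2)) = Pow(Add(Rational(484, 49), -256), Rational(1, 2)) = Pow(Rational(-12060, 49), Rational(1, 2)) = Mul(Rational(6, 7), I, Pow(335, Rational(1, 2)))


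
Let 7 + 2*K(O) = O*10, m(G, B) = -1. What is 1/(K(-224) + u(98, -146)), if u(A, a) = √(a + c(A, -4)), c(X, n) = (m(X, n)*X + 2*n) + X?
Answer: -642/721375 - 4*I*√154/5049625 ≈ -0.00088997 - 9.8302e-6*I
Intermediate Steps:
K(O) = -7/2 + 5*O (K(O) = -7/2 + (O*10)/2 = -7/2 + (10*O)/2 = -7/2 + 5*O)
c(X, n) = 2*n (c(X, n) = (-X + 2*n) + X = 2*n)
u(A, a) = √(-8 + a) (u(A, a) = √(a + 2*(-4)) = √(a - 8) = √(-8 + a))
1/(K(-224) + u(98, -146)) = 1/((-7/2 + 5*(-224)) + √(-8 - 146)) = 1/((-7/2 - 1120) + √(-154)) = 1/(-2247/2 + I*√154)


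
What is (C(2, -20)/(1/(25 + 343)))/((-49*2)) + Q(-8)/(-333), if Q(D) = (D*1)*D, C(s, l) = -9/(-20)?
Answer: -153542/81585 ≈ -1.8820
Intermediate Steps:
C(s, l) = 9/20 (C(s, l) = -9*(-1/20) = 9/20)
Q(D) = D**2 (Q(D) = D*D = D**2)
(C(2, -20)/(1/(25 + 343)))/((-49*2)) + Q(-8)/(-333) = (9/(20*(1/(25 + 343))))/((-49*2)) + (-8)**2/(-333) = (9/(20*(1/368)))/(-98) + 64*(-1/333) = (9/(20*(1/368)))*(-1/98) - 64/333 = ((9/20)*368)*(-1/98) - 64/333 = (828/5)*(-1/98) - 64/333 = -414/245 - 64/333 = -153542/81585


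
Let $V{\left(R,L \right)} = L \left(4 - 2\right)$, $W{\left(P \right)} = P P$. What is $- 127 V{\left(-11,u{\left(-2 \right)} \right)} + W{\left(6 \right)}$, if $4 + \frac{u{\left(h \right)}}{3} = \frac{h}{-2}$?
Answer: $2322$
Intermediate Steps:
$u{\left(h \right)} = -12 - \frac{3 h}{2}$ ($u{\left(h \right)} = -12 + 3 \frac{h}{-2} = -12 + 3 h \left(- \frac{1}{2}\right) = -12 + 3 \left(- \frac{h}{2}\right) = -12 - \frac{3 h}{2}$)
$W{\left(P \right)} = P^{2}$
$V{\left(R,L \right)} = 2 L$ ($V{\left(R,L \right)} = L 2 = 2 L$)
$- 127 V{\left(-11,u{\left(-2 \right)} \right)} + W{\left(6 \right)} = - 127 \cdot 2 \left(-12 - -3\right) + 6^{2} = - 127 \cdot 2 \left(-12 + 3\right) + 36 = - 127 \cdot 2 \left(-9\right) + 36 = \left(-127\right) \left(-18\right) + 36 = 2286 + 36 = 2322$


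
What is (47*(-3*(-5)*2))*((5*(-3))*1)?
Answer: -21150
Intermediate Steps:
(47*(-3*(-5)*2))*((5*(-3))*1) = (47*(15*2))*(-15*1) = (47*30)*(-15) = 1410*(-15) = -21150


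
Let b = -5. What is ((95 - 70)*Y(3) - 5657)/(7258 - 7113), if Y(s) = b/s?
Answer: -17096/435 ≈ -39.301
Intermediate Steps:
Y(s) = -5/s
((95 - 70)*Y(3) - 5657)/(7258 - 7113) = ((95 - 70)*(-5/3) - 5657)/(7258 - 7113) = (25*(-5*⅓) - 5657)/145 = (25*(-5/3) - 5657)*(1/145) = (-125/3 - 5657)*(1/145) = -17096/3*1/145 = -17096/435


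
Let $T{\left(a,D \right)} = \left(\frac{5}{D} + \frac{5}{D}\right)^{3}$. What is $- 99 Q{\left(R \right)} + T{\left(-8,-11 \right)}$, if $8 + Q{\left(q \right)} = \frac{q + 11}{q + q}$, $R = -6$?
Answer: $\frac{4432223}{5324} \approx 832.5$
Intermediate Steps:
$Q{\left(q \right)} = -8 + \frac{11 + q}{2 q}$ ($Q{\left(q \right)} = -8 + \frac{q + 11}{q + q} = -8 + \frac{11 + q}{2 q}$)
$T{\left(a,D \right)} = \frac{1000}{D^{3}}$ ($T{\left(a,D \right)} = \left(\frac{10}{D}\right)^{3} = \frac{1000}{D^{3}}$)
$- 99 Q{\left(R \right)} + T{\left(-8,-11 \right)} = - 99 \frac{11 - -90}{2 \left(-6\right)} + \frac{1000}{-1331} = - 99 \cdot \frac{1}{2} \left(- \frac{1}{6}\right) \left(11 + 90\right) + 1000 \left(- \frac{1}{1331}\right) = - 99 \cdot \frac{1}{2} \left(- \frac{1}{6}\right) 101 - \frac{1000}{1331} = \left(-99\right) \left(- \frac{101}{12}\right) - \frac{1000}{1331} = \frac{3333}{4} - \frac{1000}{1331} = \frac{4432223}{5324}$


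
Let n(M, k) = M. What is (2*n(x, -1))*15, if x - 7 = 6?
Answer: 390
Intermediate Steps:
x = 13 (x = 7 + 6 = 13)
(2*n(x, -1))*15 = (2*13)*15 = 26*15 = 390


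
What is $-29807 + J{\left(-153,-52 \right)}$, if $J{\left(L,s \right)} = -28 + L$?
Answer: $-29988$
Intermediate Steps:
$-29807 + J{\left(-153,-52 \right)} = -29807 - 181 = -29988$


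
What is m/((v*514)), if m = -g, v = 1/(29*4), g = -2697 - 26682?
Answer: 1703982/257 ≈ 6630.3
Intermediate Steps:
g = -29379
v = 1/116 ≈ 0.0086207
m = 29379 (m = -1*(-29379) = 29379)
m/((v*514)) = 29379/(((1/116)*514)) = 29379/(257/58) = 29379*(58/257) = 1703982/257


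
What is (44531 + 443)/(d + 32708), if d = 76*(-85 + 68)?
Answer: 22487/15708 ≈ 1.4316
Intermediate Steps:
d = -1292 (d = 76*(-17) = -1292)
(44531 + 443)/(d + 32708) = (44531 + 443)/(-1292 + 32708) = 44974/31416 = 44974*(1/31416) = 22487/15708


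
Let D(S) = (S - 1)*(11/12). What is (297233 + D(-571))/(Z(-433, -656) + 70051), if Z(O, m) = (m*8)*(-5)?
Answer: 890126/288873 ≈ 3.0814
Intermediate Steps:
Z(O, m) = -40*m (Z(O, m) = (8*m)*(-5) = -40*m)
D(S) = -11/12 + 11*S/12 (D(S) = (-1 + S)*(11*(1/12)) = (-1 + S)*(11/12) = -11/12 + 11*S/12)
(297233 + D(-571))/(Z(-433, -656) + 70051) = (297233 + (-11/12 + (11/12)*(-571)))/(-40*(-656) + 70051) = (297233 + (-11/12 - 6281/12))/(26240 + 70051) = (297233 - 1573/3)/96291 = (890126/3)*(1/96291) = 890126/288873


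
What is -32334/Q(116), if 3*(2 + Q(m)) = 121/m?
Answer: 11252232/575 ≈ 19569.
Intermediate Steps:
Q(m) = -2 + 121/(3*m) (Q(m) = -2 + (121/m)/3 = -2 + 121/(3*m))
-32334/Q(116) = -32334/(-2 + (121/3)/116) = -32334/(-2 + (121/3)*(1/116)) = -32334/(-2 + 121/348) = -32334/(-575/348) = -32334*(-348/575) = 11252232/575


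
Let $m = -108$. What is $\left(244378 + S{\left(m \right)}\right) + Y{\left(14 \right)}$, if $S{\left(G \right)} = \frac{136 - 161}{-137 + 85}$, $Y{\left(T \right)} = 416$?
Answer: $\frac{12729313}{52} \approx 2.4479 \cdot 10^{5}$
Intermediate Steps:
$S{\left(G \right)} = \frac{25}{52}$ ($S{\left(G \right)} = - \frac{25}{-52} = \left(-25\right) \left(- \frac{1}{52}\right) = \frac{25}{52}$)
$\left(244378 + S{\left(m \right)}\right) + Y{\left(14 \right)} = \left(244378 + \frac{25}{52}\right) + 416 = \frac{12707681}{52} + 416 = \frac{12729313}{52}$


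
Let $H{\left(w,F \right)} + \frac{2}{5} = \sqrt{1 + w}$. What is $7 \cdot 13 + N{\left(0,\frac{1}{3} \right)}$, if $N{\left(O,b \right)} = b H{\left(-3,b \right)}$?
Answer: $\frac{1363}{15} + \frac{i \sqrt{2}}{3} \approx 90.867 + 0.4714 i$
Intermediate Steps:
$H{\left(w,F \right)} = - \frac{2}{5} + \sqrt{1 + w}$
$N{\left(O,b \right)} = b \left(- \frac{2}{5} + i \sqrt{2}\right)$ ($N{\left(O,b \right)} = b \left(- \frac{2}{5} + \sqrt{1 - 3}\right) = b \left(- \frac{2}{5} + \sqrt{-2}\right) = b \left(- \frac{2}{5} + i \sqrt{2}\right)$)
$7 \cdot 13 + N{\left(0,\frac{1}{3} \right)} = 7 \cdot 13 + \frac{-2 + 5 i \sqrt{2}}{5 \cdot 3} = 91 + \frac{1}{5} \cdot \frac{1}{3} \left(-2 + 5 i \sqrt{2}\right) = 91 - \left(\frac{2}{15} - \frac{i \sqrt{2}}{3}\right) = \frac{1363}{15} + \frac{i \sqrt{2}}{3}$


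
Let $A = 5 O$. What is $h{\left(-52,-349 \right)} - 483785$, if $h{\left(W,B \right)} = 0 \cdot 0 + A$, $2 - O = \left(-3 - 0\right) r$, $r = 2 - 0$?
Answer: $-483745$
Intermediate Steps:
$r = 2$ ($r = 2 + 0 = 2$)
$O = 8$ ($O = 2 - \left(-3 - 0\right) 2 = 2 - \left(-3 + 0\right) 2 = 2 - \left(-3\right) 2 = 2 - -6 = 2 + 6 = 8$)
$A = 40$ ($A = 5 \cdot 8 = 40$)
$h{\left(W,B \right)} = 40$ ($h{\left(W,B \right)} = 0 \cdot 0 + 40 = 0 + 40 = 40$)
$h{\left(-52,-349 \right)} - 483785 = 40 - 483785 = -483745$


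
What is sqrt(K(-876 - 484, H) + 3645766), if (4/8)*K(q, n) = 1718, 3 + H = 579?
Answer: sqrt(3649202) ≈ 1910.3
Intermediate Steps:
H = 576 (H = -3 + 579 = 576)
K(q, n) = 3436 (K(q, n) = 2*1718 = 3436)
sqrt(K(-876 - 484, H) + 3645766) = sqrt(3436 + 3645766) = sqrt(3649202)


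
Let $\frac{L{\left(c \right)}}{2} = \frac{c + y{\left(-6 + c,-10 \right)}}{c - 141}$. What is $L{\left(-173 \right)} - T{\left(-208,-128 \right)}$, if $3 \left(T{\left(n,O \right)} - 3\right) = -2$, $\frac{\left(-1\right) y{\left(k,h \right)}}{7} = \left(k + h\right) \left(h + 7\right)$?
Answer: $\frac{11327}{471} \approx 24.049$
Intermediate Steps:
$y{\left(k,h \right)} = - 7 \left(7 + h\right) \left(h + k\right)$ ($y{\left(k,h \right)} = - 7 \left(k + h\right) \left(h + 7\right) = - 7 \left(h + k\right) \left(7 + h\right) = - 7 \left(7 + h\right) \left(h + k\right)$)
$T{\left(n,O \right)} = \frac{7}{3}$ ($T{\left(n,O \right)} = 3 + \frac{1}{3} \left(-2\right) = 3 - \frac{2}{3} = \frac{7}{3}$)
$L{\left(c \right)} = \frac{2 \left(-336 + 22 c\right)}{-141 + c}$ ($L{\left(c \right)} = 2 \frac{c - \left(-490 + 700 - 21 \left(-6 + c\right)\right)}{c - 141} = 2 \frac{c + \left(490 - \left(-294 + 49 c\right) - 700 + \left(-420 + 70 c\right)\right)}{-141 + c} = 2 \frac{c + \left(-336 + 21 c\right)}{-141 + c} = 2 \frac{-336 + 22 c}{-141 + c} = \frac{2 \left(-336 + 22 c\right)}{-141 + c}$)
$L{\left(-173 \right)} - T{\left(-208,-128 \right)} = \frac{4 \left(-168 + 11 \left(-173\right)\right)}{-141 - 173} - \frac{7}{3} = \frac{4 \left(-168 - 1903\right)}{-314} - \frac{7}{3} = 4 \left(- \frac{1}{314}\right) \left(-2071\right) - \frac{7}{3} = \frac{4142}{157} - \frac{7}{3} = \frac{11327}{471}$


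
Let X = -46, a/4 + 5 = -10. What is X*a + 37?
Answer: 2797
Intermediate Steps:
a = -60 (a = -20 + 4*(-10) = -20 - 40 = -60)
X*a + 37 = -46*(-60) + 37 = 2760 + 37 = 2797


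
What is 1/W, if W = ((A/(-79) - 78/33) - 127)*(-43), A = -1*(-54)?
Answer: 869/4859473 ≈ 0.00017883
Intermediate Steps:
A = 54
W = 4859473/869 (W = ((54/(-79) - 78/33) - 127)*(-43) = ((54*(-1/79) - 78*1/33) - 127)*(-43) = ((-54/79 - 26/11) - 127)*(-43) = (-2648/869 - 127)*(-43) = -113011/869*(-43) = 4859473/869 ≈ 5592.0)
1/W = 1/(4859473/869) = 869/4859473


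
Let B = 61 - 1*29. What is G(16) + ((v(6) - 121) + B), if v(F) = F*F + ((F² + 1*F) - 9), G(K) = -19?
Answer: -39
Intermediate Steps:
B = 32 (B = 61 - 29 = 32)
v(F) = -9 + F + 2*F² (v(F) = F² + ((F² + F) - 9) = F² + ((F + F²) - 9) = F² + (-9 + F + F²) = -9 + F + 2*F²)
G(16) + ((v(6) - 121) + B) = -19 + (((-9 + 6 + 2*6²) - 121) + 32) = -19 + (((-9 + 6 + 2*36) - 121) + 32) = -19 + (((-9 + 6 + 72) - 121) + 32) = -19 + ((69 - 121) + 32) = -19 + (-52 + 32) = -19 - 20 = -39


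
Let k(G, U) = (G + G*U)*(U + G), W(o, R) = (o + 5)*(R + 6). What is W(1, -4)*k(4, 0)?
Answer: 192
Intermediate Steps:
W(o, R) = (5 + o)*(6 + R)
k(G, U) = (G + U)*(G + G*U) (k(G, U) = (G + G*U)*(G + U) = (G + U)*(G + G*U))
W(1, -4)*k(4, 0) = (30 + 5*(-4) + 6*1 - 4*1)*(4*(4 + 0 + 0² + 4*0)) = (30 - 20 + 6 - 4)*(4*(4 + 0 + 0 + 0)) = 12*(4*4) = 12*16 = 192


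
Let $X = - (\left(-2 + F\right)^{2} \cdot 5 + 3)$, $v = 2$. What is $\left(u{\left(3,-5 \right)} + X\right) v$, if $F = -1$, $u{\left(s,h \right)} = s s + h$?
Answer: $-88$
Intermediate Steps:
$u{\left(s,h \right)} = h + s^{2}$ ($u{\left(s,h \right)} = s^{2} + h = h + s^{2}$)
$X = -48$ ($X = - (\left(-2 - 1\right)^{2} \cdot 5 + 3) = - (\left(-3\right)^{2} \cdot 5 + 3) = - (9 \cdot 5 + 3) = - (45 + 3) = \left(-1\right) 48 = -48$)
$\left(u{\left(3,-5 \right)} + X\right) v = \left(\left(-5 + 3^{2}\right) - 48\right) 2 = \left(\left(-5 + 9\right) - 48\right) 2 = \left(4 - 48\right) 2 = \left(-44\right) 2 = -88$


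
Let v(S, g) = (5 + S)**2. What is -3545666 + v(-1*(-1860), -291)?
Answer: -67441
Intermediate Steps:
-3545666 + v(-1*(-1860), -291) = -3545666 + (5 - 1*(-1860))**2 = -3545666 + (5 + 1860)**2 = -3545666 + 1865**2 = -3545666 + 3478225 = -67441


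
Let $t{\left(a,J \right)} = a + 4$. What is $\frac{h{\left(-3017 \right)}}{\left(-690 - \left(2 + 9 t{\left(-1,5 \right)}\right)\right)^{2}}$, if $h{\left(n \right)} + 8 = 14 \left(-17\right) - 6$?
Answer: $- \frac{252}{516961} \approx -0.00048746$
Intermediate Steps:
$t{\left(a,J \right)} = 4 + a$
$h{\left(n \right)} = -252$ ($h{\left(n \right)} = -8 + \left(14 \left(-17\right) - 6\right) = -8 - 244 = -252$)
$\frac{h{\left(-3017 \right)}}{\left(-690 - \left(2 + 9 t{\left(-1,5 \right)}\right)\right)^{2}} = - \frac{252}{\left(-690 - \left(2 + 9 \left(4 - 1\right)\right)\right)^{2}} = - \frac{252}{\left(-690 - 29\right)^{2}} = - \frac{252}{\left(-719\right)^{2}} = - \frac{252}{516961}$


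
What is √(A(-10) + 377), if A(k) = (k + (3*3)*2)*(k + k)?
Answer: √217 ≈ 14.731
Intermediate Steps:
A(k) = 2*k*(18 + k) (A(k) = (k + 9*2)*(2*k) = (k + 18)*(2*k) = (18 + k)*(2*k) = 2*k*(18 + k))
√(A(-10) + 377) = √(2*(-10)*(18 - 10) + 377) = √(2*(-10)*8 + 377) = √(-160 + 377) = √217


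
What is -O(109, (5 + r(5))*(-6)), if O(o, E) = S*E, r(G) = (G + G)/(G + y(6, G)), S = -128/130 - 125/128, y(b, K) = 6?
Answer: -48951/704 ≈ -69.533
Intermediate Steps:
S = -16317/8320 (S = -128*1/130 - 125*1/128 = -64/65 - 125/128 = -16317/8320 ≈ -1.9612)
r(G) = 2*G/(6 + G) (r(G) = (G + G)/(G + 6) = (2*G)/(6 + G) = 2*G/(6 + G))
O(o, E) = -16317*E/8320
-O(109, (5 + r(5))*(-6)) = -(-16317)*(5 + 2*5/(6 + 5))*(-6)/8320 = -(-16317)*(5 + 2*5/11)*(-6)/8320 = -(-16317)*(5 + 2*5*(1/11))*(-6)/8320 = -(-16317)*(5 + 10/11)*(-6)/8320 = -(-16317)*(65/11)*(-6)/8320 = -(-16317)*(-390)/(8320*11) = -1*48951/704 = -48951/704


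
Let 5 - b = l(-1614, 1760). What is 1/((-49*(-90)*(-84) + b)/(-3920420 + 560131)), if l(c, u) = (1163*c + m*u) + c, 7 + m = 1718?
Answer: 3360289/1503099 ≈ 2.2356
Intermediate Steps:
m = 1711 (m = -7 + 1718 = 1711)
l(c, u) = 1164*c + 1711*u (l(c, u) = (1163*c + 1711*u) + c = 1164*c + 1711*u)
b = -1132659 (b = 5 - (1164*(-1614) + 1711*1760) = 5 - (-1878696 + 3011360) = 5 - 1*1132664 = 5 - 1132664 = -1132659)
1/((-49*(-90)*(-84) + b)/(-3920420 + 560131)) = 1/((-49*(-90)*(-84) - 1132659)/(-3920420 + 560131)) = 1/((4410*(-84) - 1132659)/(-3360289)) = 1/((-370440 - 1132659)*(-1/3360289)) = 1/(-1503099*(-1/3360289)) = 1/(1503099/3360289) = 3360289/1503099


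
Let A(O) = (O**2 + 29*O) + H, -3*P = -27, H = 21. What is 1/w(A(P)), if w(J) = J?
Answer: 1/363 ≈ 0.0027548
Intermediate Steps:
P = 9 (P = -1/3*(-27) = 9)
A(O) = 21 + O**2 + 29*O (A(O) = (O**2 + 29*O) + 21 = 21 + O**2 + 29*O)
1/w(A(P)) = 1/(21 + 9**2 + 29*9) = 1/(21 + 81 + 261) = 1/363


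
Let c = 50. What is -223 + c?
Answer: -173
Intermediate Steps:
-223 + c = -223 + 50 = -173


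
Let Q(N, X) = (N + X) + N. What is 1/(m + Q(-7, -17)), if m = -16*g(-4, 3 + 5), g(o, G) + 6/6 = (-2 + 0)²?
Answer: -1/79 ≈ -0.012658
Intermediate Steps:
Q(N, X) = X + 2*N
g(o, G) = 3 (g(o, G) = -1 + (-2 + 0)² = -1 + (-2)² = -1 + 4 = 3)
m = -48 (m = -16*3 = -48)
1/(m + Q(-7, -17)) = 1/(-48 + (-17 + 2*(-7))) = 1/(-48 + (-17 - 14)) = 1/(-48 - 31) = 1/(-79) = -1/79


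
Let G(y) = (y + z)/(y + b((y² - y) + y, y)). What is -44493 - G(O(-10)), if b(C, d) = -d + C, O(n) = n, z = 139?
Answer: -4449429/100 ≈ -44494.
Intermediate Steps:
b(C, d) = C - d
G(y) = (139 + y)/y² (G(y) = (y + 139)/(y + (((y² - y) + y) - y)) = (139 + y)/(y + (y² - y)) = (139 + y)/(y²) = (139 + y)/y²)
-44493 - G(O(-10)) = -44493 - (139 - 10)/(-10)² = -44493 - 129/100 = -4449429/100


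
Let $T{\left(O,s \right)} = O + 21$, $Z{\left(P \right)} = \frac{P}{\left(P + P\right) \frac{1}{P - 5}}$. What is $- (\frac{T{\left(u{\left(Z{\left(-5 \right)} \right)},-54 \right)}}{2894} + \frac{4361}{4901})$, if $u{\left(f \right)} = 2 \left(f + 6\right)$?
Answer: $- \frac{12733457}{14183494} \approx -0.89777$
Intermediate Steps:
$Z{\left(P \right)} = - \frac{5}{2} + \frac{P}{2}$ ($Z{\left(P \right)} = \frac{P}{2 P \frac{1}{-5 + P}} = P \frac{-5 + P}{2 P} = - \frac{5}{2} + \frac{P}{2}$)
$u{\left(f \right)} = 12 + 2 f$ ($u{\left(f \right)} = 2 \left(6 + f\right) = 12 + 2 f$)
$T{\left(O,s \right)} = 21 + O$
$- (\frac{T{\left(u{\left(Z{\left(-5 \right)} \right)},-54 \right)}}{2894} + \frac{4361}{4901}) = - (\frac{21 + \left(12 + 2 \left(- \frac{5}{2} + \frac{1}{2} \left(-5\right)\right)\right)}{2894} + \frac{4361}{4901}) = - (\left(21 + \left(12 + 2 \left(- \frac{5}{2} - \frac{5}{2}\right)\right)\right) \frac{1}{2894} + 4361 \cdot \frac{1}{4901}) = - (\left(21 + \left(12 + 2 \left(-5\right)\right)\right) \frac{1}{2894} + \frac{4361}{4901}) = - (\left(21 + \left(12 - 10\right)\right) \frac{1}{2894} + \frac{4361}{4901}) = - (\left(21 + 2\right) \frac{1}{2894} + \frac{4361}{4901}) = - (23 \cdot \frac{1}{2894} + \frac{4361}{4901}) = - (\frac{23}{2894} + \frac{4361}{4901}) = \left(-1\right) \frac{12733457}{14183494} = - \frac{12733457}{14183494}$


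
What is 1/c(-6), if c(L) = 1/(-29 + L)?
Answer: -35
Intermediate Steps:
1/c(-6) = 1/(1/(-29 - 6)) = 1/(1/(-35)) = 1/(-1/35) = -35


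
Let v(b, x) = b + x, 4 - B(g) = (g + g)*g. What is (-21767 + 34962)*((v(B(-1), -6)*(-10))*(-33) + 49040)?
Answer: 629665400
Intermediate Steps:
B(g) = 4 - 2*g² (B(g) = 4 - (g + g)*g = 4 - 2*g*g = 4 - 2*g²)
(-21767 + 34962)*((v(B(-1), -6)*(-10))*(-33) + 49040) = (-21767 + 34962)*((((4 - 2*(-1)²) - 6)*(-10))*(-33) + 49040) = 13195*((((4 - 2*1) - 6)*(-10))*(-33) + 49040) = 13195*((((4 - 2) - 6)*(-10))*(-33) + 49040) = 13195*(((2 - 6)*(-10))*(-33) + 49040) = 13195*(-4*(-10)*(-33) + 49040) = 13195*(40*(-33) + 49040) = 13195*(-1320 + 49040) = 13195*47720 = 629665400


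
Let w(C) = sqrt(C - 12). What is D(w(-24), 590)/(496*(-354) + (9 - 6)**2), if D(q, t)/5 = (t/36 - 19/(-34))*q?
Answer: -5186*I/1790865 ≈ -0.0028958*I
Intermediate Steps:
w(C) = sqrt(-12 + C)
D(q, t) = 5*q*(19/34 + t/36) (D(q, t) = 5*((t/36 - 19/(-34))*q) = 5*((t*(1/36) - 19*(-1/34))*q) = 5*((t/36 + 19/34)*q) = 5*((19/34 + t/36)*q) = 5*(q*(19/34 + t/36)) = 5*q*(19/34 + t/36))
D(w(-24), 590)/(496*(-354) + (9 - 6)**2) = (5*sqrt(-12 - 24)*(342 + 17*590)/612)/(496*(-354) + (9 - 6)**2) = (5*sqrt(-36)*(342 + 10030)/612)/(-175584 + 3**2) = ((5/612)*(6*I)*10372)/(-175584 + 9) = (25930*I/51)/(-175575) = (25930*I/51)*(-1/175575) = -5186*I/1790865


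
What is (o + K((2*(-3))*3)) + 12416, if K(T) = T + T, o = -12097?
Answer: 283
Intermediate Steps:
K(T) = 2*T
(o + K((2*(-3))*3)) + 12416 = (-12097 + 2*((2*(-3))*3)) + 12416 = (-12097 + 2*(-6*3)) + 12416 = (-12097 + 2*(-18)) + 12416 = (-12097 - 36) + 12416 = -12133 + 12416 = 283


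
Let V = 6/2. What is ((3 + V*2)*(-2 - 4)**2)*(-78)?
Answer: -25272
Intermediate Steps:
V = 3 (V = 6*(1/2) = 3)
((3 + V*2)*(-2 - 4)**2)*(-78) = ((3 + 3*2)*(-2 - 4)**2)*(-78) = ((3 + 6)*(-6)**2)*(-78) = (9*36)*(-78) = 324*(-78) = -25272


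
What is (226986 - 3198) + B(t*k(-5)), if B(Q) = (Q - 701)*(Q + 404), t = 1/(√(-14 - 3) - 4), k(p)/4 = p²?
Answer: -60793624/1089 + 1060100*I*√17/1089 ≈ -55825.0 + 4013.7*I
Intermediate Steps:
k(p) = 4*p²
t = 1/(-4 + I*√17) (t = 1/(√(-17) - 4) = 1/(I*√17 - 4) = 1/(-4 + I*√17) ≈ -0.12121 - 0.12494*I)
B(Q) = (-701 + Q)*(404 + Q)
(226986 - 3198) + B(t*k(-5)) = (226986 - 3198) + (-283204 + ((-4/33 - I*√17/33)*(4*(-5)²))² - 297*(-4/33 - I*√17/33)*4*(-5)²) = 223788 + (-283204 + ((-4/33 - I*√17/33)*(4*25))² - 297*(-4/33 - I*√17/33)*4*25) = 223788 + (-283204 + ((-4/33 - I*√17/33)*100)² - 297*(-4/33 - I*√17/33)*100) = 223788 + (-283204 + (-400/33 - 100*I*√17/33)² - 297*(-400/33 - 100*I*√17/33)) = 223788 + (-283204 + (-400/33 - 100*I*√17/33)² + (3600 + 900*I*√17)) = 223788 + (-279604 + (-400/33 - 100*I*√17/33)² + 900*I*√17) = -55816 + (-400/33 - 100*I*√17/33)² + 900*I*√17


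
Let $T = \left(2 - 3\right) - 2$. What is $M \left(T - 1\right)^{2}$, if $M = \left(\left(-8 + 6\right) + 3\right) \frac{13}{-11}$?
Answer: $- \frac{208}{11} \approx -18.909$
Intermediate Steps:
$T = -3$ ($T = -1 - 2 = -3$)
$M = - \frac{13}{11}$ ($M = \left(-2 + 3\right) 13 \left(- \frac{1}{11}\right) = 1 \left(- \frac{13}{11}\right) = - \frac{13}{11} \approx -1.1818$)
$M \left(T - 1\right)^{2} = - \frac{13 \left(-3 - 1\right)^{2}}{11} = - \frac{13 \left(-4\right)^{2}}{11} = \left(- \frac{13}{11}\right) 16 = - \frac{208}{11}$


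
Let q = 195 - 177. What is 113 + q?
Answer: 131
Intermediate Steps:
q = 18
113 + q = 113 + 18 = 131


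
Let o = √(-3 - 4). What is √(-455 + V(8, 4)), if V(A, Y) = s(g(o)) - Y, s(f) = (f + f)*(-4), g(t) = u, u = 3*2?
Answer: 13*I*√3 ≈ 22.517*I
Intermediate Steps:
u = 6
o = I*√7 (o = √(-7) = I*√7 ≈ 2.6458*I)
g(t) = 6
s(f) = -8*f (s(f) = (2*f)*(-4) = -8*f)
V(A, Y) = -48 - Y (V(A, Y) = -8*6 - Y = -48 - Y)
√(-455 + V(8, 4)) = √(-455 + (-48 - 1*4)) = √(-455 + (-48 - 4)) = √(-455 - 52) = √(-507) = 13*I*√3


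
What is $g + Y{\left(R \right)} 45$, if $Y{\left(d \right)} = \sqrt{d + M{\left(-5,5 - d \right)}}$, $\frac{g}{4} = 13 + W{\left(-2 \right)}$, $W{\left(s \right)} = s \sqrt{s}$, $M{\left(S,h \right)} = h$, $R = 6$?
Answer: $52 + 45 \sqrt{5} - 8 i \sqrt{2} \approx 152.62 - 11.314 i$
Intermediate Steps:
$W{\left(s \right)} = s^{\frac{3}{2}}$
$g = 52 - 8 i \sqrt{2}$ ($g = 4 \left(13 + \left(-2\right)^{\frac{3}{2}}\right) = 4 \left(13 - 2 i \sqrt{2}\right) = 52 - 8 i \sqrt{2} \approx 52.0 - 11.314 i$)
$Y{\left(d \right)} = \sqrt{5}$ ($Y{\left(d \right)} = \sqrt{d - \left(-5 + d\right)} = \sqrt{5}$)
$g + Y{\left(R \right)} 45 = \left(52 - 8 i \sqrt{2}\right) + \sqrt{5} \cdot 45 = \left(52 - 8 i \sqrt{2}\right) + 45 \sqrt{5} = 52 + 45 \sqrt{5} - 8 i \sqrt{2}$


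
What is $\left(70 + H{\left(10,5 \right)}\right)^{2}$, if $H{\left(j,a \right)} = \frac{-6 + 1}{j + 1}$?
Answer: $\frac{585225}{121} \approx 4836.6$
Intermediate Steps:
$H{\left(j,a \right)} = - \frac{5}{1 + j}$
$\left(70 + H{\left(10,5 \right)}\right)^{2} = \left(70 - \frac{5}{1 + 10}\right)^{2} = \left(70 - \frac{5}{11}\right)^{2} = \left(\frac{765}{11}\right)^{2} = \frac{585225}{121}$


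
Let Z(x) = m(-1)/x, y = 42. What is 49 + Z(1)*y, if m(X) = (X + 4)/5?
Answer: 371/5 ≈ 74.200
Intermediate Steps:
m(X) = 4/5 + X/5 (m(X) = (4 + X)*(1/5) = 4/5 + X/5)
Z(x) = 3/(5*x) (Z(x) = (4/5 + (1/5)*(-1))/x = (4/5 - 1/5)/x = 3/(5*x))
49 + Z(1)*y = 49 + ((3/5)/1)*42 = 49 + ((3/5)*1)*42 = 49 + (3/5)*42 = 49 + 126/5 = 371/5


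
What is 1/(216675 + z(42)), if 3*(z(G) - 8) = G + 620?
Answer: 3/650711 ≈ 4.6103e-6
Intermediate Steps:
z(G) = 644/3 + G/3 (z(G) = 8 + (G + 620)/3 = 8 + (620 + G)/3 = 8 + (620/3 + G/3) = 644/3 + G/3)
1/(216675 + z(42)) = 1/(216675 + (644/3 + (⅓)*42)) = 1/(216675 + (644/3 + 14)) = 1/(216675 + 686/3) = 1/(650711/3) = 3/650711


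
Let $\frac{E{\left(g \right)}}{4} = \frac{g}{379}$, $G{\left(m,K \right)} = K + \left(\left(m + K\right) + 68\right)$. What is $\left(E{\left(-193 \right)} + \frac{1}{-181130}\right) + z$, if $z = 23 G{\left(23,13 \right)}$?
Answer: $\frac{184592661831}{68648270} \approx 2689.0$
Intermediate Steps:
$G{\left(m,K \right)} = 68 + m + 2 K$ ($G{\left(m,K \right)} = K + \left(\left(K + m\right) + 68\right) = K + \left(68 + K + m\right) = 68 + m + 2 K$)
$E{\left(g \right)} = \frac{4 g}{379}$ ($E{\left(g \right)} = 4 \frac{g}{379} = \frac{4 g}{379}$)
$z = 2691$ ($z = 23 \left(68 + 23 + 2 \cdot 13\right) = 23 \left(68 + 23 + 26\right) = 23 \cdot 117 = 2691$)
$\left(E{\left(-193 \right)} + \frac{1}{-181130}\right) + z = \left(\frac{4}{379} \left(-193\right) + \frac{1}{-181130}\right) + 2691 = \left(- \frac{772}{379} - \frac{1}{181130}\right) + 2691 = - \frac{139832739}{68648270} + 2691 = \frac{184592661831}{68648270}$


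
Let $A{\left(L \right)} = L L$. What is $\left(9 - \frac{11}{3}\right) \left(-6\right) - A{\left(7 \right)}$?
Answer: $-81$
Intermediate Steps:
$A{\left(L \right)} = L^{2}$
$\left(9 - \frac{11}{3}\right) \left(-6\right) - A{\left(7 \right)} = \left(9 - \frac{11}{3}\right) \left(-6\right) - 7^{2} = \left(9 - \frac{11}{3}\right) \left(-6\right) - 49 = \frac{16}{3} \left(-6\right) - 49 = -32 - 49 = -81$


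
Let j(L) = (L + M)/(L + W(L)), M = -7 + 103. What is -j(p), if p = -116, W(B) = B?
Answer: -5/58 ≈ -0.086207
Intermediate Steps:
M = 96
j(L) = (96 + L)/(2*L) (j(L) = (L + 96)/(L + L) = (96 + L)/((2*L)) = (96 + L)*(1/(2*L)) = (96 + L)/(2*L))
-j(p) = -(96 - 116)/(2*(-116)) = -(-1)*(-20)/(2*116) = -1*5/58 = -5/58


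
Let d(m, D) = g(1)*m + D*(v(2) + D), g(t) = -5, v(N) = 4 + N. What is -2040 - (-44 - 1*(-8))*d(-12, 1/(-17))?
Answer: 31044/289 ≈ 107.42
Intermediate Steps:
d(m, D) = -5*m + D*(6 + D) (d(m, D) = -5*m + D*((4 + 2) + D) = -5*m + D*(6 + D))
-2040 - (-44 - 1*(-8))*d(-12, 1/(-17)) = -2040 - (-44 - 1*(-8))*((1/(-17))**2 - 5*(-12) + 6/(-17)) = -2040 - (-44 + 8)*((-1/17)**2 + 60 + 6*(-1/17)) = -2040 - (-36)*(1/289 + 60 - 6/17) = -2040 - (-36)*17239/289 = -2040 - 1*(-620604/289) = -2040 + 620604/289 = 31044/289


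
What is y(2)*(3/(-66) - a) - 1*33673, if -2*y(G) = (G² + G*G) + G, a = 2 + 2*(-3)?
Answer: -741241/22 ≈ -33693.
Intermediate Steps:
a = -4 (a = 2 - 6 = -4)
y(G) = -G² - G/2 (y(G) = -((G² + G*G) + G)/2 = -((G² + G²) + G)/2 = -(2*G² + G)/2 = -(G + 2*G²)/2 = -G² - G/2)
y(2)*(3/(-66) - a) - 1*33673 = (-1*2*(½ + 2))*(3/(-66) - 1*(-4)) - 1*33673 = (-1*2*5/2)*(3*(-1/66) + 4) - 33673 = -5*(-1/22 + 4) - 33673 = -5*87/22 - 33673 = -435/22 - 33673 = -741241/22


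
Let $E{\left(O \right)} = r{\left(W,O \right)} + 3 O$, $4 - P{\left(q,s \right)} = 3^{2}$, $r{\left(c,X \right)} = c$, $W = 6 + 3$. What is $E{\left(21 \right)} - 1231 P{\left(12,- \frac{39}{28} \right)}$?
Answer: $6227$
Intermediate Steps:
$W = 9$
$P{\left(q,s \right)} = -5$ ($P{\left(q,s \right)} = 4 - 3^{2} = 4 - 9 = -5$)
$E{\left(O \right)} = 9 + 3 O$
$E{\left(21 \right)} - 1231 P{\left(12,- \frac{39}{28} \right)} = \left(9 + 3 \cdot 21\right) - -6155 = \left(9 + 63\right) + 6155 = 72 + 6155 = 6227$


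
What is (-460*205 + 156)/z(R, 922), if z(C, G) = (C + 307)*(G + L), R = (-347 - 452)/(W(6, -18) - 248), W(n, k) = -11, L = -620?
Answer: -1523956/1515889 ≈ -1.0053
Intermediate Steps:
R = 799/259 (R = (-347 - 452)/(-11 - 248) = -799/(-259) = -799*(-1/259) = 799/259 ≈ 3.0849)
z(C, G) = (-620 + G)*(307 + C) (z(C, G) = (C + 307)*(G - 620) = (307 + C)*(-620 + G) = (-620 + G)*(307 + C))
(-460*205 + 156)/z(R, 922) = (-460*205 + 156)/(-190340 - 620*799/259 + 307*922 + (799/259)*922) = (-94300 + 156)/(-190340 - 495380/259 + 283054 + 736678/259) = -94144/24254224/259 = -94144*259/24254224 = -1523956/1515889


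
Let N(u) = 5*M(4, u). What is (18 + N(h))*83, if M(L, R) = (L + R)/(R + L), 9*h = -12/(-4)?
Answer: 1909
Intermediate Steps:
h = 1/3 (h = (-12/(-4))/9 = (-12*(-1/4))/9 = (1/9)*3 = 1/3 ≈ 0.33333)
M(L, R) = 1 (M(L, R) = (L + R)/(L + R) = 1)
N(u) = 5 (N(u) = 5*1 = 5)
(18 + N(h))*83 = (18 + 5)*83 = 23*83 = 1909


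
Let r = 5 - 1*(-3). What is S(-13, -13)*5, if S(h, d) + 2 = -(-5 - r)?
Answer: 55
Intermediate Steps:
r = 8 (r = 5 + 3 = 8)
S(h, d) = 11 (S(h, d) = -2 - (-5 - 1*8) = -2 - (-5 - 8) = -2 - 1*(-13) = -2 + 13 = 11)
S(-13, -13)*5 = 11*5 = 55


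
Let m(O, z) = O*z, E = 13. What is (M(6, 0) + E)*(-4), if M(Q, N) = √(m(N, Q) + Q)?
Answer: -52 - 4*√6 ≈ -61.798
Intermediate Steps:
M(Q, N) = √(Q + N*Q) (M(Q, N) = √(N*Q + Q) = √(Q + N*Q))
(M(6, 0) + E)*(-4) = (√(6*(1 + 0)) + 13)*(-4) = (√(6*1) + 13)*(-4) = (√6 + 13)*(-4) = (13 + √6)*(-4) = -52 - 4*√6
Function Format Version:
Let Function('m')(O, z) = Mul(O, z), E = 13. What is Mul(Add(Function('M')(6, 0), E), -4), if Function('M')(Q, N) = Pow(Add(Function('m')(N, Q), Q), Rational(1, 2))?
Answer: Add(-52, Mul(-4, Pow(6, Rational(1, 2)))) ≈ -61.798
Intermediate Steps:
Function('M')(Q, N) = Pow(Add(Q, Mul(N, Q)), Rational(1, 2)) (Function('M')(Q, N) = Pow(Add(Mul(N, Q), Q), Rational(1, 2)) = Pow(Add(Q, Mul(N, Q)), Rational(1, 2)))
Mul(Add(Function('M')(6, 0), E), -4) = Mul(Add(Pow(Mul(6, Add(1, 0)), Rational(1, 2)), 13), -4) = Mul(Add(Pow(Mul(6, 1), Rational(1, 2)), 13), -4) = Mul(Add(Pow(6, Rational(1, 2)), 13), -4) = Mul(Add(13, Pow(6, Rational(1, 2))), -4) = Add(-52, Mul(-4, Pow(6, Rational(1, 2))))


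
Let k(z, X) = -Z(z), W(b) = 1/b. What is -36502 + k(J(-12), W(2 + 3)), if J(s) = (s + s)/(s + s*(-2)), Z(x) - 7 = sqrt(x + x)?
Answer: -36509 - 2*I ≈ -36509.0 - 2.0*I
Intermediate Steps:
Z(x) = 7 + sqrt(2)*sqrt(x) (Z(x) = 7 + sqrt(x + x) = 7 + sqrt(2*x) = 7 + sqrt(2)*sqrt(x))
J(s) = -2 (J(s) = (2*s)/(s - 2*s) = (2*s)/((-s)) = (2*s)*(-1/s) = -2)
k(z, X) = -7 - sqrt(2)*sqrt(z) (k(z, X) = -(7 + sqrt(2)*sqrt(z)) = -7 - sqrt(2)*sqrt(z))
-36502 + k(J(-12), W(2 + 3)) = -36502 + (-7 - sqrt(2)*sqrt(-2)) = -36502 + (-7 - sqrt(2)*I*sqrt(2)) = -36502 + (-7 - 2*I) = -36509 - 2*I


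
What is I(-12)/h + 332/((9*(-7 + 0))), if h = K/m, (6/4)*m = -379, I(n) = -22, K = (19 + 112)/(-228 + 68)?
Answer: -56074852/8253 ≈ -6794.5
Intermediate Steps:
K = -131/160 (K = 131/(-160) = 131*(-1/160) = -131/160 ≈ -0.81875)
m = -758/3 (m = (⅔)*(-379) = -758/3 ≈ -252.67)
h = 393/121280 (h = -131/(160*(-758/3)) = -131/160*(-3/758) = 393/121280 ≈ 0.0032404)
I(-12)/h + 332/((9*(-7 + 0))) = -22/393/121280 + 332/((9*(-7 + 0))) = -22*121280/393 + 332/((9*(-7))) = -2668160/393 + 332/(-63) = -2668160/393 + 332*(-1/63) = -2668160/393 - 332/63 = -56074852/8253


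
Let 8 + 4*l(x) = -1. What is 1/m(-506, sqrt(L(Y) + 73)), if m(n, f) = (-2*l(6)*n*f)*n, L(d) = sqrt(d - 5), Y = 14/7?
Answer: 1/(1152162*sqrt(73 + I*sqrt(3))) ≈ 1.0156e-7 - 1.2047e-9*I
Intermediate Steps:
l(x) = -9/4 (l(x) = -2 + (1/4)*(-1) = -2 - 1/4 = -9/4)
Y = 2 (Y = 14*(1/7) = 2)
L(d) = sqrt(-5 + d)
m(n, f) = 9*f*n**2/2 (m(n, f) = (-2*(-9*n/4)*f)*n = (-(-9)*f*n/2)*n = (9*f*n/2)*n = 9*f*n**2/2)
1/m(-506, sqrt(L(Y) + 73)) = 1/((9/2)*sqrt(sqrt(-5 + 2) + 73)*(-506)**2) = 1/((9/2)*sqrt(sqrt(-3) + 73)*256036) = 1/((9/2)*sqrt(I*sqrt(3) + 73)*256036) = 1/((9/2)*sqrt(73 + I*sqrt(3))*256036) = 1/(1152162*sqrt(73 + I*sqrt(3)))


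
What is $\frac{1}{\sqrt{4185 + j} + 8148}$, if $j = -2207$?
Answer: $\frac{4074}{33193963} - \frac{\sqrt{1978}}{66387926} \approx 0.00012206$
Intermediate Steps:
$\frac{1}{\sqrt{4185 + j} + 8148} = \frac{1}{\sqrt{4185 - 2207} + 8148} = \frac{1}{\sqrt{1978} + 8148} = \frac{1}{8148 + \sqrt{1978}}$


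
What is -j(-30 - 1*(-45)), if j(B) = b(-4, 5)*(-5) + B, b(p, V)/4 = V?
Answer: 85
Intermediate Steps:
b(p, V) = 4*V
j(B) = -100 + B (j(B) = (4*5)*(-5) + B = 20*(-5) + B = -100 + B)
-j(-30 - 1*(-45)) = -(-100 + (-30 - 1*(-45))) = -(-100 + (-30 + 45)) = -(-100 + 15) = -1*(-85) = 85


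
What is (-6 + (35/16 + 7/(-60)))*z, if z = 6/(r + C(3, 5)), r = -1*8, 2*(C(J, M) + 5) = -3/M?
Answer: 943/532 ≈ 1.7726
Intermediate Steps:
C(J, M) = -5 - 3/(2*M) (C(J, M) = -5 + (-3/M)/2 = -5 - 3/(2*M))
r = -8
z = -60/133 (z = 6/(-8 + (-5 - 3/2/5)) = 6/(-8 + (-5 - 3/2*⅕)) = 6/(-8 + (-5 - 3/10)) = 6/(-8 - 53/10) = 6/(-133/10) = -10/133*6 = -60/133 ≈ -0.45113)
(-6 + (35/16 + 7/(-60)))*z = (-6 + (35/16 + 7/(-60)))*(-60/133) = (-6 + (35*(1/16) + 7*(-1/60)))*(-60/133) = (-6 + (35/16 - 7/60))*(-60/133) = (-6 + 497/240)*(-60/133) = -943/240*(-60/133) = 943/532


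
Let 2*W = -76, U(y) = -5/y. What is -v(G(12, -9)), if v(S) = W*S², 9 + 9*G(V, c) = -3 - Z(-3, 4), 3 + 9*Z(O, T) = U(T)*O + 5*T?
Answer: 5039275/52488 ≈ 96.008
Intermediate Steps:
Z(O, T) = -⅓ + 5*T/9 - 5*O/(9*T) (Z(O, T) = -⅓ + ((-5/T)*O + 5*T)/9 = -⅓ + (-5*O/T + 5*T)/9 = -⅓ + (5*T - 5*O/T)/9 = -⅓ + (5*T/9 - 5*O/(9*T)) = -⅓ + 5*T/9 - 5*O/(9*T))
W = -38 (W = (½)*(-76) = -38)
G(V, c) = -515/324 (G(V, c) = -1 + (-3 - (-5*(-3) + 4*(-3 + 5*4))/(9*4))/9 = -1 + (-3 - (15 + 4*(-3 + 20))/(9*4))/9 = -1 + (-3 - (15 + 4*17)/(9*4))/9 = -1 + (-3 - (15 + 68)/(9*4))/9 = -1 + (-3 - 83/(9*4))/9 = -1 + (-3 - 1*83/36)/9 = -1 + (-3 - 83/36)/9 = -1 + (⅑)*(-191/36) = -1 - 191/324 = -515/324)
v(S) = -38*S²
-v(G(12, -9)) = -(-38)*(-515/324)² = -(-38)*265225/104976 = -1*(-5039275/52488) = 5039275/52488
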